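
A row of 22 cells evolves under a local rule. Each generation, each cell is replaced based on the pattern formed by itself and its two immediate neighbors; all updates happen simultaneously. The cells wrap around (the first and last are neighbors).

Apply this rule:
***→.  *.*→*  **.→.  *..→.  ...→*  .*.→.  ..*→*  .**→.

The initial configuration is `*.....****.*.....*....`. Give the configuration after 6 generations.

..****....*..****..***
.*.....***..*.....*...
*..****....*..****..**
..*.....***..*.....*..
**..****....*..****..*
...*.....***..*.....*.

...*.....***..*.....*.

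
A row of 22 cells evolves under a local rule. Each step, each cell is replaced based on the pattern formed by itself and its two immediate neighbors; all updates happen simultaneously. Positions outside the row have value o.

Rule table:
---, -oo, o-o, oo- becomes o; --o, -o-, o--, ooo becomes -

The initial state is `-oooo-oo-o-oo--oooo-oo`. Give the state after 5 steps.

ooo-o---oo-o---o---o--

step 1: oo--ooooo-ooo--o--ooo-
step 2: -o--o---ooo-o-----o-oo
step 3: o-----o-o-oo--ooo--oo-
step 4: o-ooo--o-ooo--o-o--ooo
step 5: ooo-o---oo-o---o---o--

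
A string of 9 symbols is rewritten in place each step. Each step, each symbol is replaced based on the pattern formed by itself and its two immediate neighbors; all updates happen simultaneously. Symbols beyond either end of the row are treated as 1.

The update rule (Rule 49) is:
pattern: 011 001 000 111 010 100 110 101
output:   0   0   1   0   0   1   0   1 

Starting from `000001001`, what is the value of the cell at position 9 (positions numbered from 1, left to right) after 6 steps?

111100100
000010010
111001001
000100100
110010010
001001001
position 9 holds 1

1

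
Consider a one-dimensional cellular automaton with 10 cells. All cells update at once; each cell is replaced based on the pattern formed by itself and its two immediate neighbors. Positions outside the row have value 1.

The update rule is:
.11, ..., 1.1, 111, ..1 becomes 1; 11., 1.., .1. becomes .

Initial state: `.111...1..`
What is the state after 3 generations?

generation 1: 111..11..1
generation 2: 11..11..11
generation 3: 1..11..111

1..11..111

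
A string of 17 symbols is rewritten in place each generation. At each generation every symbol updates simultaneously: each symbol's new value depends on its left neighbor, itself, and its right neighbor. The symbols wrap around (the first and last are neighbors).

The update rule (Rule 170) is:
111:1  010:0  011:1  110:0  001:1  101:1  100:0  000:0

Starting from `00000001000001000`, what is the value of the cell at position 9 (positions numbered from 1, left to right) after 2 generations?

0

00000010000010000
00000100000100000
position 9 holds 0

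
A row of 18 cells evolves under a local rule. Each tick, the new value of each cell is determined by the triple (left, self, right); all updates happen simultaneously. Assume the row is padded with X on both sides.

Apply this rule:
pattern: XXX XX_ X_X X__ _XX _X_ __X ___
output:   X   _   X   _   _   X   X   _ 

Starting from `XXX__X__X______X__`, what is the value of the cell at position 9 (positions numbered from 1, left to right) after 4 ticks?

_

tick 1: XX__XX_XX_____XX_X
tick 2: X__X__X______X__X_
tick 3: __XX_XX_____XX_XXX
tick 4: _X__X______X__X_XX
position 9 holds _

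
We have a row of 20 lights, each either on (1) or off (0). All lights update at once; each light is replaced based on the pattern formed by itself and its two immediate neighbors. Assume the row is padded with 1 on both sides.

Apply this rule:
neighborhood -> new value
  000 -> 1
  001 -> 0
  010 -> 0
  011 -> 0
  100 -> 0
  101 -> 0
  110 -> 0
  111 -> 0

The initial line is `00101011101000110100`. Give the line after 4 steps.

step 1: 00000000000010000000
step 2: 01111111111000111110
step 3: 00000000000010000000  (repeats step 1; period 2)
step 4: 01111111111000111110

01111111111000111110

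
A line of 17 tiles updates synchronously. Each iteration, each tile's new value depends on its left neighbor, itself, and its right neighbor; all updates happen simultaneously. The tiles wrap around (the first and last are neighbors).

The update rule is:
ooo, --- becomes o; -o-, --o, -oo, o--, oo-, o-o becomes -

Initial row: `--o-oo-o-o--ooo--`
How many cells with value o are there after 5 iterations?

iteration 1: o------------o--o
iteration 2: --oooooooooo-----
iteration 3: o--oooooooo--oooo
iteration 4: ----oooooo----ooo
iteration 5: -oo--oooo--oo--o-
count of o: 9

9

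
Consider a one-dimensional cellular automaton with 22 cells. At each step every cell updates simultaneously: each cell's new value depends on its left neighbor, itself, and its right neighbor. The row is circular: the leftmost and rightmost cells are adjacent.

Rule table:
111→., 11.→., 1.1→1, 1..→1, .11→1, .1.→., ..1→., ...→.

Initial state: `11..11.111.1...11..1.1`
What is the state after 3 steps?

.1..11.1.1..1.1..1.1.1

..1.1.11..1.1..1.1..11
1..1.11.1..1.1..1.1.1.
.1..11.1.1..1.1..1.1.1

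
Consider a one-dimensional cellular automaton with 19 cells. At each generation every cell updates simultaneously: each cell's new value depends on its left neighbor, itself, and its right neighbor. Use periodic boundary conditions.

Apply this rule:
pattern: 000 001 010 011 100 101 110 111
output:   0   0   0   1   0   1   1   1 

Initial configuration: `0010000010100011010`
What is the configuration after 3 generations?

0000000001000011100
0000000000000011100
0000000000000011100

0000000000000011100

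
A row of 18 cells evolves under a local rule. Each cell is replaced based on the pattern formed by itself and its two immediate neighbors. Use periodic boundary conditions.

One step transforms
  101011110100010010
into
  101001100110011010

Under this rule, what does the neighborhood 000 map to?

0

At position 11 the neighborhood is 000; the next row has 0 there.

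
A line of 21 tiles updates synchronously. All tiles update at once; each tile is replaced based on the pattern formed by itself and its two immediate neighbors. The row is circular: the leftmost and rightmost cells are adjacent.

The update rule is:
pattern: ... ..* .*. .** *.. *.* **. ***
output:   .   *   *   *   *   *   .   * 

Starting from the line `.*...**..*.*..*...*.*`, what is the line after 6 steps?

*.*********.*******.*

step 1: ***.**.*********.****
step 2: **.**.*********.*****
step 3: *.**.*********.******
step 4: .**.*********.*******
step 5: **.*********.*******.
step 6: *.*********.*******.*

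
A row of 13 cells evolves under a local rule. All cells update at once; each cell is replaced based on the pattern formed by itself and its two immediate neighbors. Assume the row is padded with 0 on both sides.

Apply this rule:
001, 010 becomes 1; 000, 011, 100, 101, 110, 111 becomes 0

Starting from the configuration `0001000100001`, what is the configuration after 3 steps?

0011001100011
0100010000100
1100110001100

1100110001100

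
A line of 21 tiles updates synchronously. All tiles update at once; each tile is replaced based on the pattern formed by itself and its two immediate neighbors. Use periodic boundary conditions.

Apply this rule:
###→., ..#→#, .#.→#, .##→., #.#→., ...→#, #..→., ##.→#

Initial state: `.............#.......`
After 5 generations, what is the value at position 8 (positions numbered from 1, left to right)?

##############.######
.............#.......  (repeats generation 0; period 2)
generation 5: ##############.######
position 8 holds #

#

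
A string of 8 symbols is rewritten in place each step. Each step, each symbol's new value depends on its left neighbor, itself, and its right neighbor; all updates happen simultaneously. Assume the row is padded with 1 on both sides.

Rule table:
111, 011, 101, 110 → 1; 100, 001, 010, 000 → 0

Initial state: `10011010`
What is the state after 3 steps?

10011111

10011101
10011111
10011111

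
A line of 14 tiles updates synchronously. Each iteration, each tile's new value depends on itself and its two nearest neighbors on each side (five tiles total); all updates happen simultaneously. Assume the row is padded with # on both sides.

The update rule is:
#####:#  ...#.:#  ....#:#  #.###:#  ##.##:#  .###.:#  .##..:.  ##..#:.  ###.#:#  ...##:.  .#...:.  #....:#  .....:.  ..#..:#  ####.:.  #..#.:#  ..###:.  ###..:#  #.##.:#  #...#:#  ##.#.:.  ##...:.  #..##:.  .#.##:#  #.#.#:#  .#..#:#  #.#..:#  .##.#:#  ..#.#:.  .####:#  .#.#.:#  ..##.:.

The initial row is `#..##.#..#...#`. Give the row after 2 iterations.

#.##.###.#.##.

iteration 1: #...#.####.#..
iteration 2: #.##.###.#.##.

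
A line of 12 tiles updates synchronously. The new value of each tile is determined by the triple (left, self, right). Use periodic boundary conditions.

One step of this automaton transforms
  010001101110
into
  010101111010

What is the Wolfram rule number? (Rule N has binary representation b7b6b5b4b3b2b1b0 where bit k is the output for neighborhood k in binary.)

position 9: 111 → 0  (bit 7 = 0)
position 6: 110 → 1  (bit 6 = 1)
position 7: 101 → 1  (bit 5 = 1)
position 2: 100 → 0  (bit 4 = 0)
position 5: 011 → 1  (bit 3 = 1)
position 1: 010 → 1  (bit 2 = 1)
position 0: 001 → 0  (bit 1 = 0)
position 3: 000 → 1  (bit 0 = 1)
bits b7..b0 = 01101101 = 109

109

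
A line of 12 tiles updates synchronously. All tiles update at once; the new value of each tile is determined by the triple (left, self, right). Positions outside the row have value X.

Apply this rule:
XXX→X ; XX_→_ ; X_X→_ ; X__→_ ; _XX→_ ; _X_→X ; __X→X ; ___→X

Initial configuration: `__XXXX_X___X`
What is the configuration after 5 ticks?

_X_XX_X____X

tick 1: _X_XX__X_XX_
tick 2: _X____XX____
tick 3: _X_XXX___XXX
tick 4: _X__X__XX_XX
tick 5: _X_XX_X____X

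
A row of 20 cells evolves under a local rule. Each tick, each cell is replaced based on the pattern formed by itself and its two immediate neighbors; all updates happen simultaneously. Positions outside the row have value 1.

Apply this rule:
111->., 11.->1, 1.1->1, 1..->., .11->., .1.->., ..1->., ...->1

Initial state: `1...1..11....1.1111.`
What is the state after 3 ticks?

tick 1: 1.1.....1.11..1...11
tick 2: 11..111..1.1....1...
tick 3: .1....1...1..11...1.

.1....1...1..11...1.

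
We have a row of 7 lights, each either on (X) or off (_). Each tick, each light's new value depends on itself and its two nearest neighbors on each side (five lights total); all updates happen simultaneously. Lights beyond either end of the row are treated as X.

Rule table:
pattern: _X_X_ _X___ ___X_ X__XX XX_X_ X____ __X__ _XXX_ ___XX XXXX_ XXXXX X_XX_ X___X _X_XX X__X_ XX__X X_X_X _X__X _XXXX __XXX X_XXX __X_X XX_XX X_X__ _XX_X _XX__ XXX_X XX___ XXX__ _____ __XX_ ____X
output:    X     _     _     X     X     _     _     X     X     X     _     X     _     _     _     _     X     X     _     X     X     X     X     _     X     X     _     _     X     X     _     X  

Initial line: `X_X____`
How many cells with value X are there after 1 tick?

3

_X___XX
count of X: 3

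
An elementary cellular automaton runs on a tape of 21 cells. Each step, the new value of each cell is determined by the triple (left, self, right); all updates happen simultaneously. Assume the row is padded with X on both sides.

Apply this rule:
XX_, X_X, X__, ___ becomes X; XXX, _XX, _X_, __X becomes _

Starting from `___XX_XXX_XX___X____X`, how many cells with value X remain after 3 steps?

12

XX__XX__XX_XXX__XXX__
_XX__XX__XX__XX___XX_
X_XX__XX__XX__XXX__XX
count of X: 12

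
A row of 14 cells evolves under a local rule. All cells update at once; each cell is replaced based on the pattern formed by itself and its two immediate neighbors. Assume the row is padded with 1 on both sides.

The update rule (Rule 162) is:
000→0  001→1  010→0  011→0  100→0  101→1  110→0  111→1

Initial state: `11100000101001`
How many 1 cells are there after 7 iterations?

11000001010010
10000010100101
00000101001010
00001010010101
00010100101010
00101001010101
01010010101010
count of 1: 6

6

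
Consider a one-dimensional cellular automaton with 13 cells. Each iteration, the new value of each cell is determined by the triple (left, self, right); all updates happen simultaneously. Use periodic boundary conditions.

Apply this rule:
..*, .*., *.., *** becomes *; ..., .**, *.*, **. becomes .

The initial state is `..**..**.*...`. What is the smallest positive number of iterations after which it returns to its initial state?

21

.*..**...**..
****..*.*..*.
.**.***.****.
*....*...**.*
.*..***.*....
****.*..**...
.**..***..*.*
...**.*.***.*
*.*...*..*..*
..**.*******.
.*....*****.*
.**..*.***..*
...***..*.***
*.*.*.***..*.
*.*.*..*.***.
*.*.****..*..
*.*..**.*****
..***....****
**.*.*..*.**.
...*.****....
..**..**.*...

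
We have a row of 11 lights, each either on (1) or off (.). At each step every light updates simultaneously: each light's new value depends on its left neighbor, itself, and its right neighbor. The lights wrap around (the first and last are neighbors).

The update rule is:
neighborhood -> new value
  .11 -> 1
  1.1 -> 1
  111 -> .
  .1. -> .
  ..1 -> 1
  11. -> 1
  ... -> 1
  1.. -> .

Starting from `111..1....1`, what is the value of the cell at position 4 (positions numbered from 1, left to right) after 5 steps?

1

step 1: ..1.1..1111
step 2: .1.1..11..1
step 3: 1.1..111.1.
step 4: .1..11.11.1
step 5: 1..1111111.
position 4 holds 1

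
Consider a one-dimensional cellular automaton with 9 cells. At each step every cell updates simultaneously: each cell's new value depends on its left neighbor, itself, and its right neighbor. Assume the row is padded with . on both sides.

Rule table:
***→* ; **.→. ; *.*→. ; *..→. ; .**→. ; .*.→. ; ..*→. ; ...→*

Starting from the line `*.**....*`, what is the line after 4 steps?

........*

step 1: .....**..
step 2: ****....*
step 3: .**..**..
step 4: ........*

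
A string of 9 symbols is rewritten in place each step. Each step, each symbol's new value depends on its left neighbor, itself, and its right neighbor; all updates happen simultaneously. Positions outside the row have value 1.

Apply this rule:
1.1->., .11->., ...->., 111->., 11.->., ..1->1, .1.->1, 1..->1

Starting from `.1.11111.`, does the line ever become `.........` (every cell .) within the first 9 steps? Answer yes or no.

yes

step 1: .1.......
step 2: .11.....1
step 3: ...1...1.
step 4: 1.111.11.
step 5: .........
all cells are . at step 5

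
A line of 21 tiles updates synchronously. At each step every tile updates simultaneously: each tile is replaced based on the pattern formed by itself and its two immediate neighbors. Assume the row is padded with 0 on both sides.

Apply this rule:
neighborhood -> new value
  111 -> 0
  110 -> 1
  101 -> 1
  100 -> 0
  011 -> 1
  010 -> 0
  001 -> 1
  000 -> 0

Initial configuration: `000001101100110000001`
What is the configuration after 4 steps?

000011111101110000010
000110000111010000100
001110001101100001000
011010011111100010000

011010011111100010000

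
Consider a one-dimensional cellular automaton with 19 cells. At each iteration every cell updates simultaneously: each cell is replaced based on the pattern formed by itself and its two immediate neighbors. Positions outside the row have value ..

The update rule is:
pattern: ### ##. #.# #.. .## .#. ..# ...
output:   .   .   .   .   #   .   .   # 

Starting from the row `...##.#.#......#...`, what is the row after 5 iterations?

iteration 1: ##.#......####...##
iteration 2: #....####.#....#.#.
iteration 3: ..##.#......##.....
iteration 4: #.#....####.#..####
iteration 5: ....##.#.......#...

....##.#.......#...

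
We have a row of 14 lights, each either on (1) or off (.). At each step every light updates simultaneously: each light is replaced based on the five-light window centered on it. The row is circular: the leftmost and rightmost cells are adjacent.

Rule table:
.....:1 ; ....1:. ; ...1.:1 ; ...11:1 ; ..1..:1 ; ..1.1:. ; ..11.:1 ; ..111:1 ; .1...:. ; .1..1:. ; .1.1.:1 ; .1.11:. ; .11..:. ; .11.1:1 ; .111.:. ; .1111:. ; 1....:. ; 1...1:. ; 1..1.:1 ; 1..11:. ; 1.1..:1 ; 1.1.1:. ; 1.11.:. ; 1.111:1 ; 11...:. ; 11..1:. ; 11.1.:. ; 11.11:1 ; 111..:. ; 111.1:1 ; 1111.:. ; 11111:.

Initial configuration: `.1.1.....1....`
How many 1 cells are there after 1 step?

7

step 1: 1.11..1.11..1.
count of 1: 7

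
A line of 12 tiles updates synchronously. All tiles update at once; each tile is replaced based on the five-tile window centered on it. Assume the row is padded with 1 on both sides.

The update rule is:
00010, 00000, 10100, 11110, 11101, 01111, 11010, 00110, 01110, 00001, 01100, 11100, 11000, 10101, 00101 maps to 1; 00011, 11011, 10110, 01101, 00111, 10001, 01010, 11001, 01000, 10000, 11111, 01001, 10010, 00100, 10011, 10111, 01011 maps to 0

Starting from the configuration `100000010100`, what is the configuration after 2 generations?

110010111100

110111110100
110010111100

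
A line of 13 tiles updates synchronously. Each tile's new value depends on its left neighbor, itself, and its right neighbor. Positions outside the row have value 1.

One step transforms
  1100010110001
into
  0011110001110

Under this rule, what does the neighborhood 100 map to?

At position 2 the neighborhood is 100; the next row has 1 there.

1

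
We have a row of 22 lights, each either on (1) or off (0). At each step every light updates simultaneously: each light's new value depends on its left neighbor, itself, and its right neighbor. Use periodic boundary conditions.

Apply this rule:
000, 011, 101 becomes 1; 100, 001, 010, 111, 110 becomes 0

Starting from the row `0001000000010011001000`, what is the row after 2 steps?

1100011111000010000011
0001010000011000111010

0001010000011000111010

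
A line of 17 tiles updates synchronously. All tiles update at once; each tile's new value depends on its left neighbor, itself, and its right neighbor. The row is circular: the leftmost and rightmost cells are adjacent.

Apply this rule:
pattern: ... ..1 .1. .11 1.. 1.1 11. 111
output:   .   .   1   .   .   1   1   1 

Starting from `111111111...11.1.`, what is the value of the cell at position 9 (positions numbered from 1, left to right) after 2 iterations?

.11111111....1111
1.1111111.....111
position 9 holds 1

1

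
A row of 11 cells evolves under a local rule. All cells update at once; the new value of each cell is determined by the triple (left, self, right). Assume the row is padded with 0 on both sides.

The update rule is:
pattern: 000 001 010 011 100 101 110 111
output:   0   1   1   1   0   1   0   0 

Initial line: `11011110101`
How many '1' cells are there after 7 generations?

3

10110001111
11100011000
10000110000
10001100000
10011000000
10110000000
11100000000
count of 1: 3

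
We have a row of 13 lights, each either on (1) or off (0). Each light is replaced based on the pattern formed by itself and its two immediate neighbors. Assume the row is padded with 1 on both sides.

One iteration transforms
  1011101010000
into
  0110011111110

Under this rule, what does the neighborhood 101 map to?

1

At position 1 the neighborhood is 101; the next row has 1 there.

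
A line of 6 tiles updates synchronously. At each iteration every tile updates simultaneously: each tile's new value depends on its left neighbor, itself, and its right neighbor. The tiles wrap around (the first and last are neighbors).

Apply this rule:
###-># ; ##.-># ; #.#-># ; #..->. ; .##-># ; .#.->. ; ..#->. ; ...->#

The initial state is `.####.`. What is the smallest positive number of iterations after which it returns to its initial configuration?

.####.

1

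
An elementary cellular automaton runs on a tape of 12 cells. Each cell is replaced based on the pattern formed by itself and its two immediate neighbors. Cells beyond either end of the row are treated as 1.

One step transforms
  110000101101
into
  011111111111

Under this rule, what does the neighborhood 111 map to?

0

At position 0 the neighborhood is 111; the next row has 0 there.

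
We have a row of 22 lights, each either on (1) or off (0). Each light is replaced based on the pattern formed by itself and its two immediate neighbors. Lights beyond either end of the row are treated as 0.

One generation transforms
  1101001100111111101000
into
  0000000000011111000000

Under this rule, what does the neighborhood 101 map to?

0

At position 2 the neighborhood is 101; the next row has 0 there.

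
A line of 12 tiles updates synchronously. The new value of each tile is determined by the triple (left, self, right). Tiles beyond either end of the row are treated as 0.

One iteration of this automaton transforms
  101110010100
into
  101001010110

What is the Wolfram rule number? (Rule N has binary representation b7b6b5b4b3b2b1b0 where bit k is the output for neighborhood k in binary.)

28

position 3: 111 → 0  (bit 7 = 0)
position 4: 110 → 0  (bit 6 = 0)
position 1: 101 → 0  (bit 5 = 0)
position 5: 100 → 1  (bit 4 = 1)
position 2: 011 → 1  (bit 3 = 1)
position 0: 010 → 1  (bit 2 = 1)
position 6: 001 → 0  (bit 1 = 0)
position 11: 000 → 0  (bit 0 = 0)
bits b7..b0 = 00011100 = 28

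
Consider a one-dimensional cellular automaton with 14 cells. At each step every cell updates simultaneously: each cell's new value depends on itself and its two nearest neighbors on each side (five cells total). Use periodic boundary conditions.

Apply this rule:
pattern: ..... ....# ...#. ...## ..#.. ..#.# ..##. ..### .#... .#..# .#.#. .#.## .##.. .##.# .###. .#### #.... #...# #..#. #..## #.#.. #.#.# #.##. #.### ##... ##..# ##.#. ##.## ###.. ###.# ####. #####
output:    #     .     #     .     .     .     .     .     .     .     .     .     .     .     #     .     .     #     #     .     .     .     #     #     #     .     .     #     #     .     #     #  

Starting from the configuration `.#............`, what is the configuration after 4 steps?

#..#..#...###.

step 1: #...#########.
step 2: ..#...######..
step 3: .#..#...#####.
step 4: #..#..#...###.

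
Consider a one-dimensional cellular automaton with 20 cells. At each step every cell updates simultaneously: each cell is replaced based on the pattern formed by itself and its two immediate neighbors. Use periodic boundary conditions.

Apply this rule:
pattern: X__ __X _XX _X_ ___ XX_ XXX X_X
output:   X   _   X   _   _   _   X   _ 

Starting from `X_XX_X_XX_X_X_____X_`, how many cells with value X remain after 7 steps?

3

step 1: __X____X_____X______
step 2: ___X____X_____X_____
step 3: ____X____X_____X____
step 4: _____X____X_____X___
step 5: ______X____X_____X__
step 6: _______X____X_____X_
step 7: ________X____X_____X
count of X: 3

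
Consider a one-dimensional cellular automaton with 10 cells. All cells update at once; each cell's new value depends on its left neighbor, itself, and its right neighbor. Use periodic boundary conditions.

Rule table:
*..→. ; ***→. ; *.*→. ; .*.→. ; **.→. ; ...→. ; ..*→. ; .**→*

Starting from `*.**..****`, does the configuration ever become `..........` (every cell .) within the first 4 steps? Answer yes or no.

..*...*...
..........
all cells are . at step 2

yes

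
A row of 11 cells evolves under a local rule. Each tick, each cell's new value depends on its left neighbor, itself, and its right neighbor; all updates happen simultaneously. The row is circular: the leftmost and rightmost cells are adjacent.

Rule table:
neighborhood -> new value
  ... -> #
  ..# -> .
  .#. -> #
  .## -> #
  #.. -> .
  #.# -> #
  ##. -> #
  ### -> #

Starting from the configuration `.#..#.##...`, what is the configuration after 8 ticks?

tick 1: .#..####.##
tick 2: ##..#######
tick 3: ##..#######  (fixed point — unchanged through tick 8)

##..#######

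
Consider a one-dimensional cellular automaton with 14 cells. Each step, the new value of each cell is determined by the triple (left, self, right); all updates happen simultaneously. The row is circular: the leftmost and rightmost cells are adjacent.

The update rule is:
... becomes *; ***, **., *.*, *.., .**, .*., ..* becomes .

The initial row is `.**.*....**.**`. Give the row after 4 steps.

......**......
*****....*****
......**......  (repeats step 1; period 2)
step 4: *****....*****

*****....*****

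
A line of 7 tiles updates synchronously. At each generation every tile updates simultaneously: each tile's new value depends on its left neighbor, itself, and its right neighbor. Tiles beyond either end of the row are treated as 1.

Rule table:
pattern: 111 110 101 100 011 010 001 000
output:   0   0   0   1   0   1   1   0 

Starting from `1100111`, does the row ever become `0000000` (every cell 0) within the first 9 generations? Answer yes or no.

yes

generation 1: 0011000
generation 2: 1100101
generation 3: 0011100
generation 4: 1100011
generation 5: 0010100
generation 6: 1110111
generation 7: 0000000
all cells are 0 at generation 7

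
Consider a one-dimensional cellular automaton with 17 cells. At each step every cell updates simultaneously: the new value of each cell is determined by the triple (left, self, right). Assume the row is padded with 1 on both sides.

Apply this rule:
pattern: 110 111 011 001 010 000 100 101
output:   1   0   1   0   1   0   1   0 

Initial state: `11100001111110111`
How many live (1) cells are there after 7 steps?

00110001000010100
10111001100010110
10101101110010110
10101101011010110
10101101011010110  (fixed point — unchanged through step 7)
count of 1: 10

10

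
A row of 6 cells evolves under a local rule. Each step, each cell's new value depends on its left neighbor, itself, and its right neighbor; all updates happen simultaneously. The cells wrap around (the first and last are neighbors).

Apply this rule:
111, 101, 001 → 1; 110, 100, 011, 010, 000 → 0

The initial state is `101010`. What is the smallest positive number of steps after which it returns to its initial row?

010101
101010

2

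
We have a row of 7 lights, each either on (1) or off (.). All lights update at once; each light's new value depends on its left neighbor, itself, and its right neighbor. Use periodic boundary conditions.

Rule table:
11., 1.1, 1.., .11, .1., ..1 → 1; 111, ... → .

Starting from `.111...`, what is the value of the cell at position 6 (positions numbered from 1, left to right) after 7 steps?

.

11.11..
1111111
.......
.......  (fixed point — unchanged through step 7)
position 6 holds .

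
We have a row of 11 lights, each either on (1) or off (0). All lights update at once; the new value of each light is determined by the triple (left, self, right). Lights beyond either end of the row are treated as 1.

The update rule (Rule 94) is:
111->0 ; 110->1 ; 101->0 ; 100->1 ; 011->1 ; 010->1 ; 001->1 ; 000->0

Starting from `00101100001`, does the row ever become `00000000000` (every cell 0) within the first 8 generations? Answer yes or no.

11101110011
00101011110
11101010010
00101011110  (repeats generation 2; period 2)
generation 8: 00101011110
generation 8 is 00101011110, still not uniform 0

no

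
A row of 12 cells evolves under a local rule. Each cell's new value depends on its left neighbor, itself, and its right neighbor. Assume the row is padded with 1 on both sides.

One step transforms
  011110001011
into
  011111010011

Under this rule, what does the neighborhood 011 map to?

1

At position 1 the neighborhood is 011; the next row has 1 there.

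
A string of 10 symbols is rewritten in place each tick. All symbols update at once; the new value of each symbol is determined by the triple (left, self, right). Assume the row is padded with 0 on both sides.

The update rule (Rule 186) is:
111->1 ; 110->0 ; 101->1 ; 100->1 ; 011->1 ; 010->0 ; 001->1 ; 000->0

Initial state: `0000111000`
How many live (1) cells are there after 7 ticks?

5

0001110100
0011101010
0111010101
1110101010
1101010101
1010101010
0101010101
count of 1: 5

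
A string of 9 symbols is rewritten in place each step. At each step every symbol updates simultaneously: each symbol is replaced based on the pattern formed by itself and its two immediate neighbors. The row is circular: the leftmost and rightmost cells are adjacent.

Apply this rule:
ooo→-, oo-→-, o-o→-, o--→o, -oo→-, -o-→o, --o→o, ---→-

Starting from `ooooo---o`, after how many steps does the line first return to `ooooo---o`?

-----o-o-
----oo-oo
o--o-----
ooooo---o

4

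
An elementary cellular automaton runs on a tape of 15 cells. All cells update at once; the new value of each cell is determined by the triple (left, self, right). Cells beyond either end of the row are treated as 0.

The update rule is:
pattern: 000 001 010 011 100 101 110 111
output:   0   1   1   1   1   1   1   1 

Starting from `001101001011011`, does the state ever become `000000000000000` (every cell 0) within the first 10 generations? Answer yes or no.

generation 1: 011111111111111
generation 2: 111111111111111
generation 3: 111111111111111  (fixed point — unchanged through generation 10)
generation 10 is 111111111111111, still not uniform 0

no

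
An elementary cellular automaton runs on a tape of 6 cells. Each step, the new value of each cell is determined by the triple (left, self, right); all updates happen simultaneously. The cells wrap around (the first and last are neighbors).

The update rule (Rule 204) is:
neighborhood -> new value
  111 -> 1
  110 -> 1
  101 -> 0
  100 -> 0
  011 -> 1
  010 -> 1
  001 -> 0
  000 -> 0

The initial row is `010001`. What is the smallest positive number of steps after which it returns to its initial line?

010001

1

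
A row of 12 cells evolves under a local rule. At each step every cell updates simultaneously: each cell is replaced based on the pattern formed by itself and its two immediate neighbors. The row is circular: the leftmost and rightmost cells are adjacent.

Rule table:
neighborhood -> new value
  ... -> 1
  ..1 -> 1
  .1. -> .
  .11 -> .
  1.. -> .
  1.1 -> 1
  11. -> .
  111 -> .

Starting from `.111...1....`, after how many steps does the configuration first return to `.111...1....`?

24

step 1: 1....11..111
step 2: ..111...1...
step 3: 11....11..11
step 4: ...111...1..
step 5: 111....11..1
step 6: ....111...1.
step 7: 1111....11..
step 8: .....111...1
step 9: .1111....11.
step 10: 1.....111...
step 11: ..1111....11
step 12: .1.....111..
step 13: 1..1111....1
step 14: ..1.....111.
step 15: 11..1111....
step 16: ...1.....111
step 17: .11..1111...
step 18: 1...1.....11
step 19: ..11..1111..
step 20: 11...1.....1
step 21: ...11..1111.
step 22: 111...1.....
step 23: ....11..1111
step 24: .111...1....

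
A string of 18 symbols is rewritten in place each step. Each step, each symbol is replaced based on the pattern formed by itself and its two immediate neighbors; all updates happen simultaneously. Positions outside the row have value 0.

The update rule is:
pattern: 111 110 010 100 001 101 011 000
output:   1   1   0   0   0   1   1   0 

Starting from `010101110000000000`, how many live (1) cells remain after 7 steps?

step 1: 001011110000000000
step 2: 000111110000000000
step 3: 000111110000000000  (fixed point — unchanged through step 7)
count of 1: 5

5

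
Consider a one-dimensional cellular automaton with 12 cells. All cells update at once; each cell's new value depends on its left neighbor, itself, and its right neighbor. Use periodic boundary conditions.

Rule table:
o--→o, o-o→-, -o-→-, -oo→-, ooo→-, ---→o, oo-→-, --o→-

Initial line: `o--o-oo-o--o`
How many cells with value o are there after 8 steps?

8

-o-------o--
--oooooo--oo
o-------o---
-oooooo--oo-
-------o---o
oooooo--oo--
------o---o-
ooooo--oo--o
count of o: 8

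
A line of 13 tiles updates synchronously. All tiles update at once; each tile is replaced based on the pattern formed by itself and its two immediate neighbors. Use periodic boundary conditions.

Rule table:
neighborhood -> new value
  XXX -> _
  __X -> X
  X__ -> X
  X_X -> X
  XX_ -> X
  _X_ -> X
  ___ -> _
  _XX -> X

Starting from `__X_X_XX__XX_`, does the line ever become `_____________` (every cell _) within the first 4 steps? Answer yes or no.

no

_XXXXXXXXXXXX
XX__________X
_XX________XX
XXXX______XXX
step 4 is XXXX______XXX, still not uniform _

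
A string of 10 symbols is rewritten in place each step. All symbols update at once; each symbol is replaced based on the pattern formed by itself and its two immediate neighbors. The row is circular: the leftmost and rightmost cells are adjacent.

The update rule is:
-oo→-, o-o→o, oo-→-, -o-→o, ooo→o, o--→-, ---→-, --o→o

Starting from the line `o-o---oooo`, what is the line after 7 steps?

step 1: -oo--o-ooo
step 2: o---ooo-o-
step 3: o--o-o-ooo
step 4: --ooooo-oo
step 5: -o-ooo-o--
step 6: ooo-o-oo--
step 7: -o-ooo---o

-o-ooo---o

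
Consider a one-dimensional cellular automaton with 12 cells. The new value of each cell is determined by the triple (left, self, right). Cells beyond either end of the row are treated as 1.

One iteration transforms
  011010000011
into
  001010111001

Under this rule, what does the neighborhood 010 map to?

At position 4 the neighborhood is 010; the next row has 1 there.

1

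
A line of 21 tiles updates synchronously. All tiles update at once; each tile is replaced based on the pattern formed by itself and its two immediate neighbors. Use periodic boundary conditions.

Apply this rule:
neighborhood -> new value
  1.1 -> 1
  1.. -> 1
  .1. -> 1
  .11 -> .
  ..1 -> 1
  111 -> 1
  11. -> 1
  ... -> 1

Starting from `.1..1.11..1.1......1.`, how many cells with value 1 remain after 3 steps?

20

111111.11111111111111
1111111.1111111111111
11111111.111111111111
count of 1: 20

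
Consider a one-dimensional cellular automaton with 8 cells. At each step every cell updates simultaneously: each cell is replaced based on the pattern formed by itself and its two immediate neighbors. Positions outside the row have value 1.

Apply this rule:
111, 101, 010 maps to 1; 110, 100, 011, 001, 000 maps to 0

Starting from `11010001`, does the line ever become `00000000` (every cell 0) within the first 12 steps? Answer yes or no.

10110000
01000000
11000000
10000000
00000000
all cells are 0 at step 5

yes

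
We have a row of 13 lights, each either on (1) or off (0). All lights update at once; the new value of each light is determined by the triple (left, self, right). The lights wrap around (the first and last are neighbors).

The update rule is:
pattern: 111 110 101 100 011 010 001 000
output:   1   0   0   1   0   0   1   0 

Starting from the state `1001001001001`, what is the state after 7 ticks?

0110110110110
1000000000001
0100000000010
1010000000101
0001000001000
0010100010100
0100010100010

0100010100010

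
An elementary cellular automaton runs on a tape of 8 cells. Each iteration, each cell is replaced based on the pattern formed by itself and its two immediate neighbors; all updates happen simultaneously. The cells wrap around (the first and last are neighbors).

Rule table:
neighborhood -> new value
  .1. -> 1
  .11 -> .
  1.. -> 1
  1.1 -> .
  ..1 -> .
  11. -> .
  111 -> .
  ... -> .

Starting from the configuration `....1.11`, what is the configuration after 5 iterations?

1...1...

1...1...
11..11..
..1...1.
..11..11
1...1...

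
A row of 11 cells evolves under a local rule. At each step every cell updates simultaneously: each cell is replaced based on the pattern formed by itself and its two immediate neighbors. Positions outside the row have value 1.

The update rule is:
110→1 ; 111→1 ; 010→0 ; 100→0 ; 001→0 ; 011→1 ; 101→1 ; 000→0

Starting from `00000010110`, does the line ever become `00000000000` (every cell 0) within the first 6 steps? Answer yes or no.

no

00000001111
00000001111  (fixed point — unchanged through step 6)
step 6 is 00000001111, still not uniform 0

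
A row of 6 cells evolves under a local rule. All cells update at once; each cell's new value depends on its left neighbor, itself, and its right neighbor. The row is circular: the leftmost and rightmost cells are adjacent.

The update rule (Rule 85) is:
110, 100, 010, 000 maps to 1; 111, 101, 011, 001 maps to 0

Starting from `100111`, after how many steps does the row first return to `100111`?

110000
011110
000011
111001
001100
100111

6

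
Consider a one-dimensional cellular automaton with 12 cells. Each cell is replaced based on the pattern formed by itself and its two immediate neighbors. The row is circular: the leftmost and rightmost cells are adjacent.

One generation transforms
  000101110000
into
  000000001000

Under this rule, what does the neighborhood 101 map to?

0

At position 4 the neighborhood is 101; the next row has 0 there.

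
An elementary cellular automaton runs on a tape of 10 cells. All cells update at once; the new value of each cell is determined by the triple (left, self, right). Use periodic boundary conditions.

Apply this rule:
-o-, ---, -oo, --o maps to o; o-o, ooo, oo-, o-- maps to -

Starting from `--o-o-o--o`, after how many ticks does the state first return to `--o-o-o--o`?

tick 1: -oo-o-o-oo
tick 2: -o--o-o-o-
tick 3: oo-oo-o-o-
tick 4: o--o--o-o-
tick 5: o-oo-oo-o-
tick 6: o-o--o--o-
tick 7: o-o-oo-oo-
tick 8: o-o-o--o--
tick 9: o-o-o-oo-o
tick 10: --o-o-o--o

10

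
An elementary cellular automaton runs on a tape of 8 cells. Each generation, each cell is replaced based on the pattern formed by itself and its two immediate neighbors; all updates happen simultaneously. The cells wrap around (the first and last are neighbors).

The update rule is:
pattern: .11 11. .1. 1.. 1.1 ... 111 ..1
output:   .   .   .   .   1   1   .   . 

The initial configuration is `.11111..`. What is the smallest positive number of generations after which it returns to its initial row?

.......1
.11111..

2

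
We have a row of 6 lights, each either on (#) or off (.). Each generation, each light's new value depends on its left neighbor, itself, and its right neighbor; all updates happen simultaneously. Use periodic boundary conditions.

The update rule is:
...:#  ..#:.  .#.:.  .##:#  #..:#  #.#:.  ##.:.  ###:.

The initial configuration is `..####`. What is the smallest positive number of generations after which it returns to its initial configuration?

#.#...
...##.
##.#.#
.....#
####..
#...#.
.##...
.#.###
...#..
##..##
..#.#.
#....#
.###.#
.#....
..####

15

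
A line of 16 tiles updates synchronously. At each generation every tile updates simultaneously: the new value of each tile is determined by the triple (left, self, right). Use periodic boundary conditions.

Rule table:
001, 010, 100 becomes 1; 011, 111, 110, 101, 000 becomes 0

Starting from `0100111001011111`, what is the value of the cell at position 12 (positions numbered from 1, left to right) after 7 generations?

1

0111000111000000
1000101000100000
1101101101110001
0000000000001010
0000000000011011
1000000000100000
1100000001110001
position 12 holds 1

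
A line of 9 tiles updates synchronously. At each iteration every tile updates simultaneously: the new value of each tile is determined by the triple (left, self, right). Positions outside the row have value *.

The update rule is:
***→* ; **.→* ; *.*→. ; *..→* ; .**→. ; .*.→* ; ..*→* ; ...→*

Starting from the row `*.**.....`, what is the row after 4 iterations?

*****.***

*..******
***.*****
***..****
*****.***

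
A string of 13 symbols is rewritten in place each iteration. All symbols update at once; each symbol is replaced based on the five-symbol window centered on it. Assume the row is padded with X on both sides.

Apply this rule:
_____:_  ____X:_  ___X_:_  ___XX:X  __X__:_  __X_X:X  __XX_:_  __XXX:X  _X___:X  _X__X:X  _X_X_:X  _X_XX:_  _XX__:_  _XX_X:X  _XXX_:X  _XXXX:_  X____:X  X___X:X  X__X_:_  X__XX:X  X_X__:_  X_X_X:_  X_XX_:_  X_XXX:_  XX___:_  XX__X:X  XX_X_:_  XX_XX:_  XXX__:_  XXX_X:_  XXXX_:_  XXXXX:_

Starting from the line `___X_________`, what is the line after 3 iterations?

iteration 1: _X__XX______X
iteration 2: __XX___X___XX
iteration 3: XX___X__XXXX_

XX___X__XXXX_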